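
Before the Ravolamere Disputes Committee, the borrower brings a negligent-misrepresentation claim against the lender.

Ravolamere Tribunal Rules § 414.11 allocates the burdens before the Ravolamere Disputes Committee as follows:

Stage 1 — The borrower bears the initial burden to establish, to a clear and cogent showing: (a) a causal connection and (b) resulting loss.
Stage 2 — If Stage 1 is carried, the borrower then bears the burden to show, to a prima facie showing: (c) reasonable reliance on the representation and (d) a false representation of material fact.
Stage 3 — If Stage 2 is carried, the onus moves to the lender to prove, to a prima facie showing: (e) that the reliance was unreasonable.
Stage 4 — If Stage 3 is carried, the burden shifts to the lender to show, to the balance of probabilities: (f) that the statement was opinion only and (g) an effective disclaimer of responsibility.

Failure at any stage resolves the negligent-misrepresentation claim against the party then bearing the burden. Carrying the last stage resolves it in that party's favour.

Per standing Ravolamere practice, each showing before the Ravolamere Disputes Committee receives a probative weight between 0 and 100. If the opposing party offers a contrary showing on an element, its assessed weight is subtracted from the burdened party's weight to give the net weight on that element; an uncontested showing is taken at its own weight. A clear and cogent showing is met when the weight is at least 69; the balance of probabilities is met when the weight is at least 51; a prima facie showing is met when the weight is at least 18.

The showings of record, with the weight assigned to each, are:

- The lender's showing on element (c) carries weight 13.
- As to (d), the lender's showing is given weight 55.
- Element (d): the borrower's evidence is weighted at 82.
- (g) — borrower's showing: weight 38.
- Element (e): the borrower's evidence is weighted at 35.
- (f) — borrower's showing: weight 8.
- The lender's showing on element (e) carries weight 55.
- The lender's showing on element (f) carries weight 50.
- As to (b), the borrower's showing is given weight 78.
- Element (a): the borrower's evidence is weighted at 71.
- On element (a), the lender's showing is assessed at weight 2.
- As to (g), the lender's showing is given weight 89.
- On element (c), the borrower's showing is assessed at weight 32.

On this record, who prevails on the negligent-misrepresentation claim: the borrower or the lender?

borrower

Stage 1 — burden on borrower; standard: a clear and cogent showing (weight is at least 69).
    (a): 71 − 2 = 69 ≥ 69 [met]
    (b): 78 ≥ 69 [met]
  Stage 1 is satisfied; the borrower continues to bear the burden.
Stage 2 — burden on borrower; standard: a prima facie showing (weight is at least 18).
    (c): 32 − 13 = 19 ≥ 18 [met]
    (d): 82 − 55 = 27 ≥ 18 [met]
  Stage 2 carried; the burden shifts to the lender.
Stage 3 — burden on lender; standard: a prima facie showing (weight is at least 18).
    (e): 55 − 35 = 20 ≥ 18 [met]
  Stage 3 is satisfied; the lender continues to bear the burden.
Stage 4 — burden on lender; standard: the balance of probabilities (weight is at least 51).
    (f): 50 − 8 = 42 < 51 [not met]
    (g): 89 − 38 = 51 ≥ 51 [met]
  Stage 4 not carried; the lender fails its burden.
The analysis ends at Stage 4; the borrower prevails.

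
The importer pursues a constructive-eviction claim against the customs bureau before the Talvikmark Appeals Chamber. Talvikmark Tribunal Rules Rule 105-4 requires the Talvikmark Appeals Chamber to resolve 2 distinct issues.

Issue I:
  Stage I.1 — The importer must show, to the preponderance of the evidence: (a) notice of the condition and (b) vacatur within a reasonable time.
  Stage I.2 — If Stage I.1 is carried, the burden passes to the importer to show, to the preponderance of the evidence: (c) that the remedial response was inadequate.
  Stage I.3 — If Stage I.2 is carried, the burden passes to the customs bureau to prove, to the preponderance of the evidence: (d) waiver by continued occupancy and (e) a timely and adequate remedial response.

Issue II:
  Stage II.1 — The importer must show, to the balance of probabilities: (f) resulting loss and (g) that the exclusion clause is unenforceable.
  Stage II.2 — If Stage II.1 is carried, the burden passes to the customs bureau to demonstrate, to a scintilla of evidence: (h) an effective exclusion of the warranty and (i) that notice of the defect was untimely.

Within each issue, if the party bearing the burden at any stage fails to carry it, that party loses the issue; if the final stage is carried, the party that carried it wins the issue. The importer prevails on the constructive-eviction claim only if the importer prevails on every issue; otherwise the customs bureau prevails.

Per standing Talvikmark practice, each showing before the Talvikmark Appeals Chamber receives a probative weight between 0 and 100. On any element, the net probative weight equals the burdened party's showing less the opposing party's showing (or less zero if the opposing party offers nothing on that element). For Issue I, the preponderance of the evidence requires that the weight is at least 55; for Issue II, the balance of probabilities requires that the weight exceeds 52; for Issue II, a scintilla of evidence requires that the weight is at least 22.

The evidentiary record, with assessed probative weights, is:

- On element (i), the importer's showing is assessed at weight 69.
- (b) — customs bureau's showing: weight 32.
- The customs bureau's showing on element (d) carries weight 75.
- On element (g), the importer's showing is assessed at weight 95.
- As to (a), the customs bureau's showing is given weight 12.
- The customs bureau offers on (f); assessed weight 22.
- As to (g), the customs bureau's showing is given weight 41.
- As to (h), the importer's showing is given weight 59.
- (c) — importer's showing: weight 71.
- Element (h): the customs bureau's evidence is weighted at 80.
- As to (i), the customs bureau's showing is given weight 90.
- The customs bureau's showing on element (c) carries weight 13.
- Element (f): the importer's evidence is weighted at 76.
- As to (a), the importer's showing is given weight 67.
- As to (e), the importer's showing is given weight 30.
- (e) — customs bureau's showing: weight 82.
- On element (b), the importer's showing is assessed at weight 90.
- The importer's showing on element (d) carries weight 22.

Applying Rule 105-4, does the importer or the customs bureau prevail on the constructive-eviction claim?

importer

— Issue I —
At Stage I.1 the importer must meet the preponderance of the evidence (weight is at least 55): on (a) the weight is 67 less the opposing 12 gives net 55, ≥ 55, so (a) meets the standard; on (b) the weight is 90 less the opposing 32 gives net 58, which does reach 55, so (b) meets the standard.
  All elements met. The importer retains the burden for Stage I.2.
At Stage I.2 the importer must meet the preponderance of the evidence (weight is at least 55): on (c) the weight is 71 less the opposing 13 gives net 58, which does reach 55, so (c) meets the standard.
  All elements met. The burden passes to the customs bureau.
At Stage I.3 the customs bureau must meet the preponderance of the evidence (weight is at least 55): on (d) the weight is 75 less the opposing 22 gives net 53, which does not reach 55, so (d) does not meet the standard; on (e) the weight is 82 less the opposing 30 gives net 52, < 55, so (e) does not meet the standard.
  Stage I.3 not carried; the customs bureau fails its burden.
So the importer prevails on this issue.
— Issue II —
At Stage II.1 the importer must meet the balance of probabilities (weight exceeds 52): on (f) the weight is 76 less the opposing 22 gives net 54, which does exceed 52, so (f) meets the standard; on (g) the weight is 95 less the opposing 41 gives net 54, which does exceed 52, so (g) meets the standard.
  All elements met. The burden passes to the customs bureau.
At Stage II.2 the customs bureau must meet a scintilla of evidence (weight is at least 22): on (h) the weight is 80 less the opposing 59 gives net 21, which does not reach 22, so (h) does not meet the standard; on (i) the weight is 90 less the opposing 69 gives net 21, < 22, so (i) does not meet the standard.
  Stage II.2 not carried; the customs bureau fails its burden.
The analysis ends at Stage II.2; the importer prevails on this issue.
Per-issue: Issue I → importer; Issue II → importer. The importer must prevail on every issue; overall, the importer prevails.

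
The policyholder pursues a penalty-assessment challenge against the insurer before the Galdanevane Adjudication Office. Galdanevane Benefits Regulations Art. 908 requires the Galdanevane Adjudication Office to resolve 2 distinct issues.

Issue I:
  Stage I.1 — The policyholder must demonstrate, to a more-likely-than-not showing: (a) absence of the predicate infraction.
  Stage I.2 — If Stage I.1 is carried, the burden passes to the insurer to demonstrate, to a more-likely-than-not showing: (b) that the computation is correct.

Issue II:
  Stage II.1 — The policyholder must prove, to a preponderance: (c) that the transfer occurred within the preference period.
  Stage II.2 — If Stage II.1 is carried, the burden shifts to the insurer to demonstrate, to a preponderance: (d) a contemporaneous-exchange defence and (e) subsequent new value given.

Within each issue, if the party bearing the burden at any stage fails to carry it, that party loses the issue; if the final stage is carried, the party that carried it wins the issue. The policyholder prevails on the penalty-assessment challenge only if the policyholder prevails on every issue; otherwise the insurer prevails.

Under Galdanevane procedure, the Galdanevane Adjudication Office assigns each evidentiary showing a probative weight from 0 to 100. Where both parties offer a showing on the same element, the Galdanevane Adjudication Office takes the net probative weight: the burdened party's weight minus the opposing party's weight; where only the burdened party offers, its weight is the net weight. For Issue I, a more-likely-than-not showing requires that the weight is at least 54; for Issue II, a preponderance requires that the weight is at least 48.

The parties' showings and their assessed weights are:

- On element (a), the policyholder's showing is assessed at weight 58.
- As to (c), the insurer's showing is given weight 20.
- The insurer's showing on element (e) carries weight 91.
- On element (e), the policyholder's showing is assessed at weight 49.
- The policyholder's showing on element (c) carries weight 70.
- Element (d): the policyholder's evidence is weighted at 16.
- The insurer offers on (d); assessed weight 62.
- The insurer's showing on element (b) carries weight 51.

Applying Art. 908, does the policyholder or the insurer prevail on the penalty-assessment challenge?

policyholder

— Issue I —
Stage I.1 — burden on policyholder; standard: a more-likely-than-not showing (weight is at least 54).
    (a): 58 ≥ 54 [met]
  Stage I.1 carried; the burden shifts to the insurer.
Stage I.2 — burden on insurer; standard: a more-likely-than-not showing (weight is at least 54).
    (b): 51 < 54 [not met]
  Not every element is met, so the insurer fails to carry Stage I.2.
The analysis ends at Stage I.2; the policyholder prevails on this issue.
— Issue II —
Stage II.1 — burden on policyholder; standard: a preponderance (weight is at least 48).
    (c): 70 − 20 = 50 ≥ 48 [met]
  Stage II.1 carried; the burden shifts to the insurer.
Stage II.2 — burden on insurer; standard: a preponderance (weight is at least 48).
    (d): 62 − 16 = 46 < 48 [not met]
    (e): 91 − 49 = 42 < 48 [not met]
  Not every element is met, so the insurer fails to carry Stage II.2.
The analysis ends at Stage II.2; the policyholder prevails on this issue.
Per-issue: Issue I → policyholder; Issue II → policyholder. The policyholder must prevail on every issue; overall, the policyholder prevails.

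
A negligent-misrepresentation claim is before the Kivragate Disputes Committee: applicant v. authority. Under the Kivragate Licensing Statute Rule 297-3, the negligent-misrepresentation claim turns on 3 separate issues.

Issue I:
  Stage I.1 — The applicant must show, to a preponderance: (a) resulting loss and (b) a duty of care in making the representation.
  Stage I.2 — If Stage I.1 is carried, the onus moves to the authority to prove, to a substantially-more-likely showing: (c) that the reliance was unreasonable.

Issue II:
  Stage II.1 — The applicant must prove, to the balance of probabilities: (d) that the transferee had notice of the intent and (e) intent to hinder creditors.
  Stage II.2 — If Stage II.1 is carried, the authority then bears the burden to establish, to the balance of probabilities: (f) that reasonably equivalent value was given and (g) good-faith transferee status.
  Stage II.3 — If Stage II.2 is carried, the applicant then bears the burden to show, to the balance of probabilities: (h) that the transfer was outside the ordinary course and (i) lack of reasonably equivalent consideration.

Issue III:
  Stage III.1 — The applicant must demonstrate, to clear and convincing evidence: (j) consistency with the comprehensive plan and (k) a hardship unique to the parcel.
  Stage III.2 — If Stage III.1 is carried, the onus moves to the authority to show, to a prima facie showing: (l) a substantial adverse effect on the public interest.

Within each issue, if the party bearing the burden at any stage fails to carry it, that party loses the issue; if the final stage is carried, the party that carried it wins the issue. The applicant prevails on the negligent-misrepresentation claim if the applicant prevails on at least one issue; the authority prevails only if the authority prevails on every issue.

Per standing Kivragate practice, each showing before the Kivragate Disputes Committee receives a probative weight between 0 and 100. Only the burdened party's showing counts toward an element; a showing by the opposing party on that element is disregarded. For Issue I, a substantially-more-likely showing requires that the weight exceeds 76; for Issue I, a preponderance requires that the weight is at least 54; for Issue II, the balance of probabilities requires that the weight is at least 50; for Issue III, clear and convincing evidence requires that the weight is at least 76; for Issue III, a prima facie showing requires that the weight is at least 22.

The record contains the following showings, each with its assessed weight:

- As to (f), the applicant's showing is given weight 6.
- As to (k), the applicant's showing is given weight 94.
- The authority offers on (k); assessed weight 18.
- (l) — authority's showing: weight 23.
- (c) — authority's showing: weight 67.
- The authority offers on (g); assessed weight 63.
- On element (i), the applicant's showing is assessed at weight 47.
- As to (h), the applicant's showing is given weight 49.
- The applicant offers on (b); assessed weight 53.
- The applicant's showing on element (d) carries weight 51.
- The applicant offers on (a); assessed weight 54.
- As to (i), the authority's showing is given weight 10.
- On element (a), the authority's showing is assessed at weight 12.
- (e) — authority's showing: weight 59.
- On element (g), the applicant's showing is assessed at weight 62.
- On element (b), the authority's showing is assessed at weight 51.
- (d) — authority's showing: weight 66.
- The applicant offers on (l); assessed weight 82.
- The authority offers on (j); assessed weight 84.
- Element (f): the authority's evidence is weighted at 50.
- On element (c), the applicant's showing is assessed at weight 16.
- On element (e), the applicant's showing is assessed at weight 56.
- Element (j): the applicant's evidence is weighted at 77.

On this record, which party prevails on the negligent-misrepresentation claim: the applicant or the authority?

authority

— Issue I —
At Stage I.1 the applicant must meet a preponderance (weight is at least 54): on (a) the weight is 54 (the authority's 12 is given no effect), which does reach 54, so (a) meets the standard; on (b) the weight is 53 (the authority's 51 is given no effect), which does not reach 54, so (b) does not meet the standard.
  Not every element is met, so the applicant fails to carry Stage I.1.
So the authority prevails on this issue.
— Issue II —
Stage II.1 (applicant, the balance of probabilities, weight is at least 50): (d) 51 (authority's 66 disregarded) ≥ 50 — meets; (e) 56 (authority's 59 disregarded) ≥ 50 — meets.
  Stage II.1 carried; the burden shifts to the authority.
Stage II.2 (authority, the balance of probabilities, weight is at least 50): (f) 50 (applicant's 6 disregarded) ≥ 50 — meets; (g) 63 (applicant's 62 disregarded) ≥ 50 — meets.
  Stage II.2 is satisfied; the onus moves to the applicant.
Stage II.3 (applicant, the balance of probabilities, weight is at least 50): (h) 49 < 50 — fails; (i) 47 (authority's 10 disregarded) < 50 — fails.
  Stage II.3 not carried; the applicant fails its burden.
So the authority prevails on this issue.
— Issue III —
Stage III.1 — burden on applicant; standard: clear and convincing evidence (weight is at least 76).
    (j): 77 (authority's 84 disregarded) ≥ 76 [met]
    (k): 94 (authority's 18 disregarded) ≥ 76 [met]
  Stage III.1 is satisfied; the onus moves to the authority.
Stage III.2 — burden on authority; standard: a prima facie showing (weight is at least 22).
    (l): 23 (applicant's 82 disregarded) ≥ 22 [met]
  All elements met at the final stage.
Every stage carried; the authority prevails on this issue.
Per-issue: Issue I → authority; Issue II → authority; Issue III → authority. The applicant must prevail on at least one issue; overall, the authority prevails.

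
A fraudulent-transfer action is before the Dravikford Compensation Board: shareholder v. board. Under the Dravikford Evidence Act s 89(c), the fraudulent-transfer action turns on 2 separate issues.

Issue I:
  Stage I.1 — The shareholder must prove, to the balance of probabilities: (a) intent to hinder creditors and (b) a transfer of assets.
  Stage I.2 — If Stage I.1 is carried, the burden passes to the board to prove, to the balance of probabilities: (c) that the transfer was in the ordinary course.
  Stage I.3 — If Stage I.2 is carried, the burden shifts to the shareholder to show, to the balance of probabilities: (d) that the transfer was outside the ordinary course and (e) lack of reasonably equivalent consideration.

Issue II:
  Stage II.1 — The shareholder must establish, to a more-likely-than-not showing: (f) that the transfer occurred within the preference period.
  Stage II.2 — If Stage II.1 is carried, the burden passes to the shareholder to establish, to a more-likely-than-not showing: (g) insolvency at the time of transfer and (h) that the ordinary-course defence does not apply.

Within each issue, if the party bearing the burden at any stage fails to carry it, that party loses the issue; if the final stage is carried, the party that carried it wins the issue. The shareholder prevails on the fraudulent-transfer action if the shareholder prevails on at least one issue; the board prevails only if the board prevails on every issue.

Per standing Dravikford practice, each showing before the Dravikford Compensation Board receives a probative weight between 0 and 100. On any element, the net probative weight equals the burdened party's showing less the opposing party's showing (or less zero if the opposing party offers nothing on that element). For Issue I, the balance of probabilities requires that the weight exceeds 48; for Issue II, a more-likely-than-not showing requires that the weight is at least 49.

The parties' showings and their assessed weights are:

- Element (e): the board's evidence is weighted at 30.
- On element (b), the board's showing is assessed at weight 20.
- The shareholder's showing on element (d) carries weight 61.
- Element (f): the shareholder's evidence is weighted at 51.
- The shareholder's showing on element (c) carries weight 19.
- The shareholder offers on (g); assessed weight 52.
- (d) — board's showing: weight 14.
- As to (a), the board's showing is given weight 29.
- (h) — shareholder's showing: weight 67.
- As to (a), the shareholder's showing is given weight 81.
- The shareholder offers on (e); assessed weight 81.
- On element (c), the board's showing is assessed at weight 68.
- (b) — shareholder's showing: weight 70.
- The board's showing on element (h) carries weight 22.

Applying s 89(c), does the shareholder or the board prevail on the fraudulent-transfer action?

board

— Issue I —
At Stage I.1 the shareholder must meet the balance of probabilities (weight exceeds 48): on (a) the weight is 81 less the opposing 29 gives net 52, > 48, so (a) meets the standard; on (b) the weight is 70 less the opposing 20 gives net 50, > 48, so (b) meets the standard.
  Stage I.1 is satisfied; the onus moves to the board.
At Stage I.2 the board must meet the balance of probabilities (weight exceeds 48): on (c) the weight is 68 less the opposing 19 gives net 49, > 48, so (c) meets the standard.
  Stage I.2 is satisfied; the onus moves to the shareholder.
At Stage I.3 the shareholder must meet the balance of probabilities (weight exceeds 48): on (d) the weight is 61 less the opposing 14 gives net 47, which does not exceed 48, so (d) does not meet the standard; on (e) the weight is 81 less the opposing 30 gives net 51, > 48, so (e) meets the standard.
  Not every element is met, so the shareholder fails to carry Stage I.3.
The board prevails on this issue.
— Issue II —
At Stage II.1 the shareholder must meet a more-likely-than-not showing (weight is at least 49): on (f) the weight is 51, which does reach 49, so (f) meets the standard.
  All elements met. The shareholder retains the burden for Stage II.2.
At Stage II.2 the shareholder must meet a more-likely-than-not showing (weight is at least 49): on (g) the weight is 52, ≥ 49, so (g) meets the standard; on (h) the weight is 67 less the opposing 22 gives net 45, < 49, so (h) does not meet the standard.
  The shareholder does not carry Stage II.2.
The board prevails on this issue.
Per-issue: Issue I → board; Issue II → board. The shareholder must prevail on at least one issue; overall, the board prevails.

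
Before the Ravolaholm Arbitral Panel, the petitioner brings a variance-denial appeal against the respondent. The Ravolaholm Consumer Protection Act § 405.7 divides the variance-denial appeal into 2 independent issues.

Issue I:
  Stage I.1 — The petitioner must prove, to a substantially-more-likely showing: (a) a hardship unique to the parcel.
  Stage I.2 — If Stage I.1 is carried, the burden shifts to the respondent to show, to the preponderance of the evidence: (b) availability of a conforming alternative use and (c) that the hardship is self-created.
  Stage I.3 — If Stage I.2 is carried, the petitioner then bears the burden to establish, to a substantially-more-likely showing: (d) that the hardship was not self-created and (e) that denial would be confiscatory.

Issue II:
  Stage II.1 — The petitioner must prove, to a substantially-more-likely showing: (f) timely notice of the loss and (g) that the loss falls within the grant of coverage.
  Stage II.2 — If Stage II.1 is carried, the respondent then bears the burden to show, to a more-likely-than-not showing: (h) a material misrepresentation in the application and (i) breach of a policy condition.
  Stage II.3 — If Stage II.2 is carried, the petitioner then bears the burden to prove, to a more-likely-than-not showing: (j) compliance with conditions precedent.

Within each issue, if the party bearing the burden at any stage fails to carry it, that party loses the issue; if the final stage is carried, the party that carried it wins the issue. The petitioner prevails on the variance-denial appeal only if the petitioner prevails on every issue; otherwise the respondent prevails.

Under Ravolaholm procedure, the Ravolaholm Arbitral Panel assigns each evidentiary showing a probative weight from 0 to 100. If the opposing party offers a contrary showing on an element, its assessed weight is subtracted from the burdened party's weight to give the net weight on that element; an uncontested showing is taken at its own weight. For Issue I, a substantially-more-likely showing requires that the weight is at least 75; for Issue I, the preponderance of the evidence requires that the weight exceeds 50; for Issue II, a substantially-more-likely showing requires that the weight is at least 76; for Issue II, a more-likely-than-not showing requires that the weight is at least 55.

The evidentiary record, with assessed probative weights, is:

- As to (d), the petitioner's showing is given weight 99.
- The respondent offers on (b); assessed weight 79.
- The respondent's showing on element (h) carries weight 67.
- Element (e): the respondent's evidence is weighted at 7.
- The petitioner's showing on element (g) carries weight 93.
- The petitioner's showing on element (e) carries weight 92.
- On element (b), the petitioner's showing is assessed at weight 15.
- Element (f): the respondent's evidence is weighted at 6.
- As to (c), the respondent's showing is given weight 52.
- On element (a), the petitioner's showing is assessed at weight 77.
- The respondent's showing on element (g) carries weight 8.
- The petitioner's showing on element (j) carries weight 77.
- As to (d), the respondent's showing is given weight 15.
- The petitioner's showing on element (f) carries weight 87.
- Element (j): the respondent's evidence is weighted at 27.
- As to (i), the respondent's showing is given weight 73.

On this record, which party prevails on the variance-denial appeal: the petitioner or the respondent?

— Issue I —
At Stage I.1 the petitioner must meet a substantially-more-likely showing (weight is at least 75): on (a) the weight is 77, ≥ 75, so (a) meets the standard.
  The petitioner carries Stage I.1; the respondent now bears the burden.
At Stage I.2 the respondent must meet the preponderance of the evidence (weight exceeds 50): on (b) the weight is 79 less the opposing 15 gives net 64, > 50, so (b) meets the standard; on (c) the weight is 52, > 50, so (c) meets the standard.
  All elements met. The burden passes to the petitioner.
At Stage I.3 the petitioner must meet a substantially-more-likely showing (weight is at least 75): on (d) the weight is 99 less the opposing 15 gives net 84, which does reach 75, so (d) meets the standard; on (e) the weight is 92 less the opposing 7 gives net 85, ≥ 75, so (e) meets the standard.
  All elements met at the final stage.
Every stage carried; the petitioner prevails on this issue.
— Issue II —
Stage II.1 (petitioner, a substantially-more-likely showing, weight is at least 76): (f) net 87−6=81 ≥ 76 — meets; (g) net 93−8=85 ≥ 76 — meets.
  Stage II.1 carried; the burden shifts to the respondent.
Stage II.2 (respondent, a more-likely-than-not showing, weight is at least 55): (h) 67 ≥ 55 — meets; (i) 73 ≥ 55 — meets.
  All elements met. The burden passes to the petitioner.
Stage II.3 (petitioner, a more-likely-than-not showing, weight is at least 55): (j) net 77−27=50 < 55 — fails.
  Not every element is met, so the petitioner fails to carry Stage II.3.
The respondent prevails on this issue.
Per-issue: Issue I → petitioner; Issue II → respondent. The petitioner must prevail on every issue; overall, the respondent prevails.

respondent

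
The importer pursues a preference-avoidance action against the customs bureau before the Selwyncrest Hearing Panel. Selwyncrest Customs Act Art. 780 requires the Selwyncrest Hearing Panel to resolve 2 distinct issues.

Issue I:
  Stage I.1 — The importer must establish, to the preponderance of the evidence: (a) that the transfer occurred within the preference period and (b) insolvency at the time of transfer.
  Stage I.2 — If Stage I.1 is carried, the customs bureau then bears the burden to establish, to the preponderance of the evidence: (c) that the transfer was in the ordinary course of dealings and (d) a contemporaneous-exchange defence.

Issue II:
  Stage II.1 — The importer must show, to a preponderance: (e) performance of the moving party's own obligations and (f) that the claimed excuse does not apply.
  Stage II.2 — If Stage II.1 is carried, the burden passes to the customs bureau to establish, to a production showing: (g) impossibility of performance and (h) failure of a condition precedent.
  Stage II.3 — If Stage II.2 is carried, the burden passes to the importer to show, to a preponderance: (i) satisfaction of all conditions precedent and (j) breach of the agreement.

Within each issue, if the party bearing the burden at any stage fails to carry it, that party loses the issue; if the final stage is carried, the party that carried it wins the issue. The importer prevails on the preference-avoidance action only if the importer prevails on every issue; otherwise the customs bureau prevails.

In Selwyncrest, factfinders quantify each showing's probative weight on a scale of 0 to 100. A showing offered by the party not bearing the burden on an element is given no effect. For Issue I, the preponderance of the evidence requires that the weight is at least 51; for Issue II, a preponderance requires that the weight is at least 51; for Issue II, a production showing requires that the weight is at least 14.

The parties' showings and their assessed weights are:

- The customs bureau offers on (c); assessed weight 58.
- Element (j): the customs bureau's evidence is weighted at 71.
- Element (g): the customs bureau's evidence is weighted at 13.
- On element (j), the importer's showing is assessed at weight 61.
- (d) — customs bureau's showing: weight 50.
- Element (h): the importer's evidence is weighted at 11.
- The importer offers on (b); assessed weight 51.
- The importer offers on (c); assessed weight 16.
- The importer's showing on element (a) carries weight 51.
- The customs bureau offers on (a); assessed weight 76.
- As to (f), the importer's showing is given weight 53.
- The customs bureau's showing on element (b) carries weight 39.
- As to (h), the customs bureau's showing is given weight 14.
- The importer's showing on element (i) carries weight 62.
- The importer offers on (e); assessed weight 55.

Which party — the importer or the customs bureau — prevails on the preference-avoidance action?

— Issue I —
Stage I.1 (importer, the preponderance of the evidence, weight is at least 51): (a) 51 (customs bureau's 76 disregarded) ≥ 51 — meets; (b) 51 (customs bureau's 39 disregarded) ≥ 51 — meets.
  All elements met. The burden passes to the customs bureau.
Stage I.2 (customs bureau, the preponderance of the evidence, weight is at least 51): (c) 58 (importer's 16 disregarded) ≥ 51 — meets; (d) 50 < 51 — fails.
  Stage I.2 not carried; the customs bureau fails its burden.
The analysis ends at Stage I.2; the importer prevails on this issue.
— Issue II —
Stage II.1 (importer, a preponderance, weight is at least 51): (e) 55 ≥ 51 — meets; (f) 53 ≥ 51 — meets.
  Stage II.1 carried; the burden shifts to the customs bureau.
Stage II.2 (customs bureau, a production showing, weight is at least 14): (g) 13 < 14 — fails; (h) 14 (importer's 11 disregarded) ≥ 14 — meets.
  Stage II.2 not carried; the customs bureau fails its burden.
So the importer prevails on this issue.
Per-issue: Issue I → importer; Issue II → importer. The importer must prevail on every issue; overall, the importer prevails.

importer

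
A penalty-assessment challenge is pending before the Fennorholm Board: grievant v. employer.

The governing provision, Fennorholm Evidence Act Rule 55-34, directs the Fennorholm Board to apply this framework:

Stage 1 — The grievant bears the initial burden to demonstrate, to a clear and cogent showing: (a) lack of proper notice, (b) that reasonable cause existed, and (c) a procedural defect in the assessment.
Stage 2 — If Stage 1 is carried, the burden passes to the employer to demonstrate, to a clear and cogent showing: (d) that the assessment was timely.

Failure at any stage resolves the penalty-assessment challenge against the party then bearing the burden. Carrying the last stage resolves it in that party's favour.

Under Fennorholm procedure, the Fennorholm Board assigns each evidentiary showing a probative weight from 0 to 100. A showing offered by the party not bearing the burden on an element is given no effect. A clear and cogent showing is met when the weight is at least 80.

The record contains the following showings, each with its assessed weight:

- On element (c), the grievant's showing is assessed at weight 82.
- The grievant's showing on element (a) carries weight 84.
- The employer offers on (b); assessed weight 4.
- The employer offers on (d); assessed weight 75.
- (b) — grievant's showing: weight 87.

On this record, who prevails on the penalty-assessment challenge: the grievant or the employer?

grievant

Stage 1 — burden on grievant; standard: a clear and cogent showing (weight is at least 80).
    (a): 84 ≥ 80 [met]
    (b): 87 (employer's 4 disregarded) ≥ 80 [met]
    (c): 82 ≥ 80 [met]
  The grievant carries Stage 1; the employer now bears the burden.
Stage 2 — burden on employer; standard: a clear and cogent showing (weight is at least 80).
    (d): 75 < 80 [not met]
  The employer does not carry Stage 2.
The grievant prevails.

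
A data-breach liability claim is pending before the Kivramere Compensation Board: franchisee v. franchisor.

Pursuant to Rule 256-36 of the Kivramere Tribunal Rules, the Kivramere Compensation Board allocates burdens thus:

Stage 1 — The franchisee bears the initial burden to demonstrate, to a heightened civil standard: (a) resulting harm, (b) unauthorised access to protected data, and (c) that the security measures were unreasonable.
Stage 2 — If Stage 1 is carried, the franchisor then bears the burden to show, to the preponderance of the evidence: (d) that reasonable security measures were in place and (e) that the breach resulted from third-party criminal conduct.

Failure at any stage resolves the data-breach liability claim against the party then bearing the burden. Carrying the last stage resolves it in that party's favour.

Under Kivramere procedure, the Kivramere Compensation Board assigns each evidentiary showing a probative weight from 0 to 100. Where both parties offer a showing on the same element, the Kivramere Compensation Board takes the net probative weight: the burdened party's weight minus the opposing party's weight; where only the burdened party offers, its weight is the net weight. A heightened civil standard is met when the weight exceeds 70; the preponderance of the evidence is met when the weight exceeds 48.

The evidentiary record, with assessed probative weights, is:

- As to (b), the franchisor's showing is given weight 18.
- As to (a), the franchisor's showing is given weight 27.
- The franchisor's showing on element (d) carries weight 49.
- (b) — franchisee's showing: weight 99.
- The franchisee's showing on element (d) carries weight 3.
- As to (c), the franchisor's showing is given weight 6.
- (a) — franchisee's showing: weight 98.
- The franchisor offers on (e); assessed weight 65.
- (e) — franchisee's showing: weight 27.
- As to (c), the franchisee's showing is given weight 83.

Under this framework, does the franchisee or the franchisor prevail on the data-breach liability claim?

franchisee

Stage 1 (franchisee, a heightened civil standard, weight exceeds 70): (a) net 98−27=71 > 70 — meets; (b) net 99−18=81 > 70 — meets; (c) net 83−6=77 > 70 — meets.
  All elements met. The burden passes to the franchisor.
Stage 2 (franchisor, the preponderance of the evidence, weight exceeds 48): (d) net 49−3=46 ≤ 48 — fails; (e) net 65−27=38 ≤ 48 — fails.
  The franchisor does not carry Stage 2.
The franchisee prevails.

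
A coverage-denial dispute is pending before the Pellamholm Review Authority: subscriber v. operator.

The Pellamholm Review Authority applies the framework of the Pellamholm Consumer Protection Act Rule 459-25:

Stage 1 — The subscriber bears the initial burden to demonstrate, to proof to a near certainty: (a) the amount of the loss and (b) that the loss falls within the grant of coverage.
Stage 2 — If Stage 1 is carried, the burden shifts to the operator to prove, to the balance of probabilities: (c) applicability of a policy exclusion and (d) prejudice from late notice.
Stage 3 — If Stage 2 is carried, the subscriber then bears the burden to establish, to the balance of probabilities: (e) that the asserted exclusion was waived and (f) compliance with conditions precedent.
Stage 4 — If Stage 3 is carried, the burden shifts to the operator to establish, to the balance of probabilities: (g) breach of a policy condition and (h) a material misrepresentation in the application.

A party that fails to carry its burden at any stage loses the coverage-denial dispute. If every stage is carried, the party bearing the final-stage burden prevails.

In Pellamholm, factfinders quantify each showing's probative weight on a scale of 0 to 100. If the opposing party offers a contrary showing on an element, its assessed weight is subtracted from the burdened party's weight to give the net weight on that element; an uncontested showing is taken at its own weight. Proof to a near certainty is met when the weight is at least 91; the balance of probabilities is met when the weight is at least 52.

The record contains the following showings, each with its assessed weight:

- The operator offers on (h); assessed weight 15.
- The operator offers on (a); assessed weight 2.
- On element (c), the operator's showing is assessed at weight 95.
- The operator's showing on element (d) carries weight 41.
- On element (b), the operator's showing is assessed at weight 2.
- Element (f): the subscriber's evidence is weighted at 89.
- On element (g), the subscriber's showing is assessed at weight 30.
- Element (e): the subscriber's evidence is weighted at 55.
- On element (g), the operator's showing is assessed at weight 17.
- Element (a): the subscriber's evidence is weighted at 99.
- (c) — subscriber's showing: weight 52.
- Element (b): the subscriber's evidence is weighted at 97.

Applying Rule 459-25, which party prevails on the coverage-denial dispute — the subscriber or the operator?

Stage 1 (subscriber, proof to a near certainty, weight is at least 91): (a) net 99−2=97 ≥ 91 — meets; (b) net 97−2=95 ≥ 91 — meets.
  All elements met. The burden passes to the operator.
Stage 2 (operator, the balance of probabilities, weight is at least 52): (c) net 95−52=43 < 52 — fails; (d) 41 < 52 — fails.
  Not every element is met, so the operator fails to carry Stage 2.
So the subscriber prevails.

subscriber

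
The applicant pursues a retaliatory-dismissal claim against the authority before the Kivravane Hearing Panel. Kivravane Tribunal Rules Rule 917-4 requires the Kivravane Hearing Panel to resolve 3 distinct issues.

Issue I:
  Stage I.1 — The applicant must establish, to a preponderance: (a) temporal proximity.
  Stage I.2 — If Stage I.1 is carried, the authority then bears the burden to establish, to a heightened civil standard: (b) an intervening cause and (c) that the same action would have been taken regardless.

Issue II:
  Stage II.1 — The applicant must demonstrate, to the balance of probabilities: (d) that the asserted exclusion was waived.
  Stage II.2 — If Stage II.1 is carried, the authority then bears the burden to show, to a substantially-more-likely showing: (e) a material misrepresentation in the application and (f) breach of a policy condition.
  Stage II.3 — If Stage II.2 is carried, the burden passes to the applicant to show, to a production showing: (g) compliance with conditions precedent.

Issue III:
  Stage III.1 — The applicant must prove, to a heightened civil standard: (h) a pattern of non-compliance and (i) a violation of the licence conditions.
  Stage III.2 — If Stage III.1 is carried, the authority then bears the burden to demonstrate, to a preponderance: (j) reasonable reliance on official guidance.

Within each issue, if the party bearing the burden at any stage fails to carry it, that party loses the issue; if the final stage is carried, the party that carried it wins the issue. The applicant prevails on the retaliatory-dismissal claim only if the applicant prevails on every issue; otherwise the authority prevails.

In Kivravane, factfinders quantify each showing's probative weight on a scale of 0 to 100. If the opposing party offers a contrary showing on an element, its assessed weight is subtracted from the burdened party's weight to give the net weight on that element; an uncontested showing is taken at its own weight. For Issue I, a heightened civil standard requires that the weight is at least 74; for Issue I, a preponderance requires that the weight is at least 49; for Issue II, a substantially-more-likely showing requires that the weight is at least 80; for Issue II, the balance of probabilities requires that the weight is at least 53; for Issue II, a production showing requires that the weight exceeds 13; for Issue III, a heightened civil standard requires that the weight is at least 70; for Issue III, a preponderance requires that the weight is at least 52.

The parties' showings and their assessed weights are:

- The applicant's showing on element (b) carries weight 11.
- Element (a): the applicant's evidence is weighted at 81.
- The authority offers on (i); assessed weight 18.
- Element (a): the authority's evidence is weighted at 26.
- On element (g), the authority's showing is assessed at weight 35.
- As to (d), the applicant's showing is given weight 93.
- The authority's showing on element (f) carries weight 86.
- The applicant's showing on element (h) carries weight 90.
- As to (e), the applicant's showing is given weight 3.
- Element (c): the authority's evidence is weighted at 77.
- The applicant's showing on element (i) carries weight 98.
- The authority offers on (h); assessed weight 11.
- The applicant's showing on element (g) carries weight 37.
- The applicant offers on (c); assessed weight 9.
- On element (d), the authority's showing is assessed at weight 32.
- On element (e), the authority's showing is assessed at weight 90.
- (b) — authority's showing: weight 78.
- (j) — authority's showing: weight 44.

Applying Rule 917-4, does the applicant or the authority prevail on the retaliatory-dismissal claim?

authority

— Issue I —
Stage I.1 — burden on applicant; standard: a preponderance (weight is at least 49).
    (a): 81 − 26 = 55 ≥ 49 [met]
  All elements met. The burden passes to the authority.
Stage I.2 — burden on authority; standard: a heightened civil standard (weight is at least 74).
    (b): 78 − 11 = 67 < 74 [not met]
    (c): 77 − 9 = 68 < 74 [not met]
  Not every element is met, so the authority fails to carry Stage I.2.
So the applicant prevails on this issue.
— Issue II —
Stage II.1 (applicant, the balance of probabilities, weight is at least 53): (d) net 93−32=61 ≥ 53 — meets.
  Stage II.1 carried; the burden shifts to the authority.
Stage II.2 (authority, a substantially-more-likely showing, weight is at least 80): (e) net 90−3=87 ≥ 80 — meets; (f) 86 ≥ 80 — meets.
  Stage II.2 is satisfied; the onus moves to the applicant.
Stage II.3 (applicant, a production showing, weight exceeds 13): (g) net 37−35=2 ≤ 13 — fails.
  The applicant does not carry Stage II.3.
The analysis ends at Stage II.3; the authority prevails on this issue.
— Issue III —
Stage III.1 (applicant, a heightened civil standard, weight is at least 70): (h) net 90−11=79 ≥ 70 — meets; (i) net 98−18=80 ≥ 70 — meets.
  All elements met. The burden passes to the authority.
Stage III.2 (authority, a preponderance, weight is at least 52): (j) 44 < 52 — fails.
  Stage III.2 not carried; the authority fails its burden.
The analysis ends at Stage III.2; the applicant prevails on this issue.
Per-issue: Issue I → applicant; Issue II → authority; Issue III → applicant. The applicant must prevail on every issue; overall, the authority prevails.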